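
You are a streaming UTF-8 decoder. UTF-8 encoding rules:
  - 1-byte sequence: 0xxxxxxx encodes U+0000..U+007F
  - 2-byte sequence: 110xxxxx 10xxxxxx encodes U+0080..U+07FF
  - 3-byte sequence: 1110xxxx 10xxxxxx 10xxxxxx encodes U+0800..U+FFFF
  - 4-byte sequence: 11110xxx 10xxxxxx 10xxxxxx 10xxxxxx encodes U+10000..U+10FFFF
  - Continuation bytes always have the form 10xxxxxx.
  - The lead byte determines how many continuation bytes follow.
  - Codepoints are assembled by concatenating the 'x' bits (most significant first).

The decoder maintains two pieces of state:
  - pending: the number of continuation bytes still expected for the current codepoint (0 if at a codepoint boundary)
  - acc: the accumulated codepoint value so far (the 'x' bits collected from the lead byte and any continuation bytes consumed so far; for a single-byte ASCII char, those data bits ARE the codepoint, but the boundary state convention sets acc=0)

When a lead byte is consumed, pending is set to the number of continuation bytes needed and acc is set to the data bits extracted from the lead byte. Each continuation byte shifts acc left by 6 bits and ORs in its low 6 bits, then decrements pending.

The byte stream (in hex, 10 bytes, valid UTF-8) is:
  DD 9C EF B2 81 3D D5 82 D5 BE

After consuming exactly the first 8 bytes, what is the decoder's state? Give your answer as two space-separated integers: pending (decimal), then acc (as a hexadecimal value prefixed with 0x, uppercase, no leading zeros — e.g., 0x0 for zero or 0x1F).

Answer: 0 0x542

Derivation:
Byte[0]=DD: 2-byte lead. pending=1, acc=0x1D
Byte[1]=9C: continuation. acc=(acc<<6)|0x1C=0x75C, pending=0
Byte[2]=EF: 3-byte lead. pending=2, acc=0xF
Byte[3]=B2: continuation. acc=(acc<<6)|0x32=0x3F2, pending=1
Byte[4]=81: continuation. acc=(acc<<6)|0x01=0xFC81, pending=0
Byte[5]=3D: 1-byte. pending=0, acc=0x0
Byte[6]=D5: 2-byte lead. pending=1, acc=0x15
Byte[7]=82: continuation. acc=(acc<<6)|0x02=0x542, pending=0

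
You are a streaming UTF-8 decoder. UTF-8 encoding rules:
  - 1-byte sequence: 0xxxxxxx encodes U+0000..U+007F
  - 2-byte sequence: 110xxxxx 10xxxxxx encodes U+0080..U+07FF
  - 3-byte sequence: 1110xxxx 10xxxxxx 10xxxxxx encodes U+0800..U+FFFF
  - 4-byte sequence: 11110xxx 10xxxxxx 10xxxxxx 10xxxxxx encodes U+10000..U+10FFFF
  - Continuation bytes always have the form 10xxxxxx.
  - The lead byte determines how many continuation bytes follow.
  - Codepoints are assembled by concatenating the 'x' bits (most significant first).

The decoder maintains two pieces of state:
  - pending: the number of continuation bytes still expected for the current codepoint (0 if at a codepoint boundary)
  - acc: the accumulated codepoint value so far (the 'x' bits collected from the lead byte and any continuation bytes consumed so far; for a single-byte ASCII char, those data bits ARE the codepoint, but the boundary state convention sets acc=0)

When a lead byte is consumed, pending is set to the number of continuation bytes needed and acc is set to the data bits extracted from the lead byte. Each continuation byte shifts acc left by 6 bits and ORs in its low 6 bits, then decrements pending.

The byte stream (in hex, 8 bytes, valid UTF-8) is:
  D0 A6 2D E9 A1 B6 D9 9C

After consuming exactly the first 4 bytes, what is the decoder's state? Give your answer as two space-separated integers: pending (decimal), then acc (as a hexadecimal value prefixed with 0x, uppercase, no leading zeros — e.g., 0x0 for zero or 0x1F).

Byte[0]=D0: 2-byte lead. pending=1, acc=0x10
Byte[1]=A6: continuation. acc=(acc<<6)|0x26=0x426, pending=0
Byte[2]=2D: 1-byte. pending=0, acc=0x0
Byte[3]=E9: 3-byte lead. pending=2, acc=0x9

Answer: 2 0x9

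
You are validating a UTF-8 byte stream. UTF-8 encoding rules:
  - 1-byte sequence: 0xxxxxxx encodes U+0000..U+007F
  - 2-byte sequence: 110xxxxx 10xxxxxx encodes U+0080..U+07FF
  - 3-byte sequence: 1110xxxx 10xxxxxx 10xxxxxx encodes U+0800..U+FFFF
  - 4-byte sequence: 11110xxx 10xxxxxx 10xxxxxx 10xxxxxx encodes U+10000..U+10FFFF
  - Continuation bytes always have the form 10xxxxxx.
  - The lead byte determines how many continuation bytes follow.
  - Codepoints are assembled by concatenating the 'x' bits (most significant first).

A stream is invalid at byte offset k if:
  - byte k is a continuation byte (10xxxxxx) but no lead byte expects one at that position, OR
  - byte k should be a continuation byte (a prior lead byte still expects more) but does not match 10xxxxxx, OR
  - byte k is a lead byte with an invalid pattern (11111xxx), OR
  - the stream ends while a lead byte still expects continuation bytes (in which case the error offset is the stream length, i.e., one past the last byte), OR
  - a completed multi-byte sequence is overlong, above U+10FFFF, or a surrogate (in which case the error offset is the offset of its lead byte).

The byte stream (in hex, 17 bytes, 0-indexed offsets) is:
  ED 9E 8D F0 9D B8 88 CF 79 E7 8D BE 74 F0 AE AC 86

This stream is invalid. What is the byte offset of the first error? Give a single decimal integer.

Byte[0]=ED: 3-byte lead, need 2 cont bytes. acc=0xD
Byte[1]=9E: continuation. acc=(acc<<6)|0x1E=0x35E
Byte[2]=8D: continuation. acc=(acc<<6)|0x0D=0xD78D
Completed: cp=U+D78D (starts at byte 0)
Byte[3]=F0: 4-byte lead, need 3 cont bytes. acc=0x0
Byte[4]=9D: continuation. acc=(acc<<6)|0x1D=0x1D
Byte[5]=B8: continuation. acc=(acc<<6)|0x38=0x778
Byte[6]=88: continuation. acc=(acc<<6)|0x08=0x1DE08
Completed: cp=U+1DE08 (starts at byte 3)
Byte[7]=CF: 2-byte lead, need 1 cont bytes. acc=0xF
Byte[8]=79: expected 10xxxxxx continuation. INVALID

Answer: 8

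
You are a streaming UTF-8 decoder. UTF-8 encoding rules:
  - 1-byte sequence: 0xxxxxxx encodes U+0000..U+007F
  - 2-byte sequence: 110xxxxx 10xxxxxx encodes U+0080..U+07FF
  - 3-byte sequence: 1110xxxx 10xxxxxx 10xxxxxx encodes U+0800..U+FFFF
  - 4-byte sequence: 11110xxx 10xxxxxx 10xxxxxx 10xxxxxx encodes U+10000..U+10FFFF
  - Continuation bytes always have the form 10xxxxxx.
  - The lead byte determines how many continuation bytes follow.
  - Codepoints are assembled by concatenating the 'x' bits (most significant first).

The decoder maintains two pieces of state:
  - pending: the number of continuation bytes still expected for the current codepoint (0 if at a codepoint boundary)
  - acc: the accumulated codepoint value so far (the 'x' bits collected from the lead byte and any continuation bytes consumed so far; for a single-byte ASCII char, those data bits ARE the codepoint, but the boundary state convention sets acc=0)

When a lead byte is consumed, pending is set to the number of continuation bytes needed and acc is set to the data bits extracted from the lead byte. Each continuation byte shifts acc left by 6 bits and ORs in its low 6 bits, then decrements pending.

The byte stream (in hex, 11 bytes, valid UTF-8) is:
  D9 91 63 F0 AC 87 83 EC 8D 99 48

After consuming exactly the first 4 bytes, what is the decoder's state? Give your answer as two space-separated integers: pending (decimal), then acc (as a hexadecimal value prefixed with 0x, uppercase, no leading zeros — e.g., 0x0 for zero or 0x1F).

Answer: 3 0x0

Derivation:
Byte[0]=D9: 2-byte lead. pending=1, acc=0x19
Byte[1]=91: continuation. acc=(acc<<6)|0x11=0x651, pending=0
Byte[2]=63: 1-byte. pending=0, acc=0x0
Byte[3]=F0: 4-byte lead. pending=3, acc=0x0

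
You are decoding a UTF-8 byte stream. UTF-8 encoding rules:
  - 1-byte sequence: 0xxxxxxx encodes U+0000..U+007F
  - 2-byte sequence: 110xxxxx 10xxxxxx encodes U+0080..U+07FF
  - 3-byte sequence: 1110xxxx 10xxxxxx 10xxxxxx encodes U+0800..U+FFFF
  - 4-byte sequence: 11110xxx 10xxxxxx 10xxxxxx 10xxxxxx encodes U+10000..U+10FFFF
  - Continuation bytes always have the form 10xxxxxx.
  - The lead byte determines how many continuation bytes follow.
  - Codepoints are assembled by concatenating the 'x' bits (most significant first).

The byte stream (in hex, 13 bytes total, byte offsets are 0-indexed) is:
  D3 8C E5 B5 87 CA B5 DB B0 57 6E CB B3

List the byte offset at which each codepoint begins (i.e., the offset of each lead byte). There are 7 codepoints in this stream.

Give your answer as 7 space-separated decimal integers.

Answer: 0 2 5 7 9 10 11

Derivation:
Byte[0]=D3: 2-byte lead, need 1 cont bytes. acc=0x13
Byte[1]=8C: continuation. acc=(acc<<6)|0x0C=0x4CC
Completed: cp=U+04CC (starts at byte 0)
Byte[2]=E5: 3-byte lead, need 2 cont bytes. acc=0x5
Byte[3]=B5: continuation. acc=(acc<<6)|0x35=0x175
Byte[4]=87: continuation. acc=(acc<<6)|0x07=0x5D47
Completed: cp=U+5D47 (starts at byte 2)
Byte[5]=CA: 2-byte lead, need 1 cont bytes. acc=0xA
Byte[6]=B5: continuation. acc=(acc<<6)|0x35=0x2B5
Completed: cp=U+02B5 (starts at byte 5)
Byte[7]=DB: 2-byte lead, need 1 cont bytes. acc=0x1B
Byte[8]=B0: continuation. acc=(acc<<6)|0x30=0x6F0
Completed: cp=U+06F0 (starts at byte 7)
Byte[9]=57: 1-byte ASCII. cp=U+0057
Byte[10]=6E: 1-byte ASCII. cp=U+006E
Byte[11]=CB: 2-byte lead, need 1 cont bytes. acc=0xB
Byte[12]=B3: continuation. acc=(acc<<6)|0x33=0x2F3
Completed: cp=U+02F3 (starts at byte 11)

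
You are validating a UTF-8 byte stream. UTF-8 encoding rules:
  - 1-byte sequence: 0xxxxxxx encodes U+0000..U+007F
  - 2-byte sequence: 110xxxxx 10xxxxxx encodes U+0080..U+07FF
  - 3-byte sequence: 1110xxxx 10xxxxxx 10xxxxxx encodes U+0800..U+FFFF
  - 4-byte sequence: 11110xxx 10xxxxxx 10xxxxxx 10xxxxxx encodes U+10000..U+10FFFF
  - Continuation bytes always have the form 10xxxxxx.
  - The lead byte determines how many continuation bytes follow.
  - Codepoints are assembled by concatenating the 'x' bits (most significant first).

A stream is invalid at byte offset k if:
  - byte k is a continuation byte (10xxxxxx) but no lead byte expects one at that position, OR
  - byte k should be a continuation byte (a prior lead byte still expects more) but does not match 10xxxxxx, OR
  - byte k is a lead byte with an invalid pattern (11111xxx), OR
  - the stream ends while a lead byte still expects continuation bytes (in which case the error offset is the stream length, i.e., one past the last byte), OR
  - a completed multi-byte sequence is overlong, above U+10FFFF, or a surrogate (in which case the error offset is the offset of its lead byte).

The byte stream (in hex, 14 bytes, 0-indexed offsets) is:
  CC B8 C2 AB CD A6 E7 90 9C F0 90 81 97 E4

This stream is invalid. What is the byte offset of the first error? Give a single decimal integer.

Answer: 14

Derivation:
Byte[0]=CC: 2-byte lead, need 1 cont bytes. acc=0xC
Byte[1]=B8: continuation. acc=(acc<<6)|0x38=0x338
Completed: cp=U+0338 (starts at byte 0)
Byte[2]=C2: 2-byte lead, need 1 cont bytes. acc=0x2
Byte[3]=AB: continuation. acc=(acc<<6)|0x2B=0xAB
Completed: cp=U+00AB (starts at byte 2)
Byte[4]=CD: 2-byte lead, need 1 cont bytes. acc=0xD
Byte[5]=A6: continuation. acc=(acc<<6)|0x26=0x366
Completed: cp=U+0366 (starts at byte 4)
Byte[6]=E7: 3-byte lead, need 2 cont bytes. acc=0x7
Byte[7]=90: continuation. acc=(acc<<6)|0x10=0x1D0
Byte[8]=9C: continuation. acc=(acc<<6)|0x1C=0x741C
Completed: cp=U+741C (starts at byte 6)
Byte[9]=F0: 4-byte lead, need 3 cont bytes. acc=0x0
Byte[10]=90: continuation. acc=(acc<<6)|0x10=0x10
Byte[11]=81: continuation. acc=(acc<<6)|0x01=0x401
Byte[12]=97: continuation. acc=(acc<<6)|0x17=0x10057
Completed: cp=U+10057 (starts at byte 9)
Byte[13]=E4: 3-byte lead, need 2 cont bytes. acc=0x4
Byte[14]: stream ended, expected continuation. INVALID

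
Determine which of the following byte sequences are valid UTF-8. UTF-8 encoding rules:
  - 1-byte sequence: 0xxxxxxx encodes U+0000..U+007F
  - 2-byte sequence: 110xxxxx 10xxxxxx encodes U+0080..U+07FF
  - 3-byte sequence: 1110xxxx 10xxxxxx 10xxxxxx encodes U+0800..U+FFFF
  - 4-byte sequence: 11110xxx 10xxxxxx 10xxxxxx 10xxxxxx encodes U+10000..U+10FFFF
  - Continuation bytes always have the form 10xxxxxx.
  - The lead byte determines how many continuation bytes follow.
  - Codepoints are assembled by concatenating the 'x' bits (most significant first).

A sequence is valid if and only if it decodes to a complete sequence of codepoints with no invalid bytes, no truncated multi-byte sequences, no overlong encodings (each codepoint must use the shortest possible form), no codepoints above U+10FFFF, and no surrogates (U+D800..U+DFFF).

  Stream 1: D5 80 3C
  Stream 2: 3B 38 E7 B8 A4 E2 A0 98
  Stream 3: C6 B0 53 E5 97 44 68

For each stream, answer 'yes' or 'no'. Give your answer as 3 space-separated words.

Answer: yes yes no

Derivation:
Stream 1: decodes cleanly. VALID
Stream 2: decodes cleanly. VALID
Stream 3: error at byte offset 5. INVALID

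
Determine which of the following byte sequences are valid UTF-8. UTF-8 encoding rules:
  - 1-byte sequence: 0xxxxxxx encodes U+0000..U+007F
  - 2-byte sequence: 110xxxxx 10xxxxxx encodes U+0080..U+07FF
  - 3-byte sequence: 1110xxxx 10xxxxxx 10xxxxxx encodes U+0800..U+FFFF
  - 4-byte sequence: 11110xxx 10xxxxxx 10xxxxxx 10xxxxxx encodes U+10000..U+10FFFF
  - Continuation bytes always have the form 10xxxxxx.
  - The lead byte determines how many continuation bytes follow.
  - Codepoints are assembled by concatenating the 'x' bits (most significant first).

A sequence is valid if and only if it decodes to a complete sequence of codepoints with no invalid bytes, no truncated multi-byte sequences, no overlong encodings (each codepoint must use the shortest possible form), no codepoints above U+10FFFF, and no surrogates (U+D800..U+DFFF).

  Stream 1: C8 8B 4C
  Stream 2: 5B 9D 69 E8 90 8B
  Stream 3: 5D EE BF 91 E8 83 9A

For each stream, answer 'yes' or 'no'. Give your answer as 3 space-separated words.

Stream 1: decodes cleanly. VALID
Stream 2: error at byte offset 1. INVALID
Stream 3: decodes cleanly. VALID

Answer: yes no yes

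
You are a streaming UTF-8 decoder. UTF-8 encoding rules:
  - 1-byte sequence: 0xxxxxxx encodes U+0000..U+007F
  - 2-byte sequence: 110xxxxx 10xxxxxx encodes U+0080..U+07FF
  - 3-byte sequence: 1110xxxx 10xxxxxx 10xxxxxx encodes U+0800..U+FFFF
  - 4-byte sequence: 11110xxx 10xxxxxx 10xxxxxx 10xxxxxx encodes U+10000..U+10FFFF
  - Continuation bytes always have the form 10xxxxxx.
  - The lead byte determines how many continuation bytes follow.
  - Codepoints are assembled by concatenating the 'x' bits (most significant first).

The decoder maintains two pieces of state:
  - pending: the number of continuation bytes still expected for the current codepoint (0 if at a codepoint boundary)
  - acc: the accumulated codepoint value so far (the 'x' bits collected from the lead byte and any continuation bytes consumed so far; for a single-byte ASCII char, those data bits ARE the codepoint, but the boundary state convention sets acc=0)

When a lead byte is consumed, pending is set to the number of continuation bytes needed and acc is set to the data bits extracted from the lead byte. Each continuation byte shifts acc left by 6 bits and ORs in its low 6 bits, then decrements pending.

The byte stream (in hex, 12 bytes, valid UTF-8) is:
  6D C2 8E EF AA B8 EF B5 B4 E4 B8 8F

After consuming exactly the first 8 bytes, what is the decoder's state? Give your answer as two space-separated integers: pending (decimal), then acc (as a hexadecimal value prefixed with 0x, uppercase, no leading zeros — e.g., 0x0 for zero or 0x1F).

Byte[0]=6D: 1-byte. pending=0, acc=0x0
Byte[1]=C2: 2-byte lead. pending=1, acc=0x2
Byte[2]=8E: continuation. acc=(acc<<6)|0x0E=0x8E, pending=0
Byte[3]=EF: 3-byte lead. pending=2, acc=0xF
Byte[4]=AA: continuation. acc=(acc<<6)|0x2A=0x3EA, pending=1
Byte[5]=B8: continuation. acc=(acc<<6)|0x38=0xFAB8, pending=0
Byte[6]=EF: 3-byte lead. pending=2, acc=0xF
Byte[7]=B5: continuation. acc=(acc<<6)|0x35=0x3F5, pending=1

Answer: 1 0x3F5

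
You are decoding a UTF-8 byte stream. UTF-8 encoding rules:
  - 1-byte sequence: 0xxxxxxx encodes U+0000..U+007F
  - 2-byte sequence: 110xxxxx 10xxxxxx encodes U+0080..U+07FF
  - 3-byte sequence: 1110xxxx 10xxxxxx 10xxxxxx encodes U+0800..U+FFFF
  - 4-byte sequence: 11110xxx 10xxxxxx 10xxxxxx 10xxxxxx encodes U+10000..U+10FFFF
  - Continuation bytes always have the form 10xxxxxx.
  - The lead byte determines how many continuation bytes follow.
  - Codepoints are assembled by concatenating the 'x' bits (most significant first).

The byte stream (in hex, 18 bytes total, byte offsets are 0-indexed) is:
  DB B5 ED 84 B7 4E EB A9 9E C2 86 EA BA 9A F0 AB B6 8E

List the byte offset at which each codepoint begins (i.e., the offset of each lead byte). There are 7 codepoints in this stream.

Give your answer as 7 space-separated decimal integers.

Answer: 0 2 5 6 9 11 14

Derivation:
Byte[0]=DB: 2-byte lead, need 1 cont bytes. acc=0x1B
Byte[1]=B5: continuation. acc=(acc<<6)|0x35=0x6F5
Completed: cp=U+06F5 (starts at byte 0)
Byte[2]=ED: 3-byte lead, need 2 cont bytes. acc=0xD
Byte[3]=84: continuation. acc=(acc<<6)|0x04=0x344
Byte[4]=B7: continuation. acc=(acc<<6)|0x37=0xD137
Completed: cp=U+D137 (starts at byte 2)
Byte[5]=4E: 1-byte ASCII. cp=U+004E
Byte[6]=EB: 3-byte lead, need 2 cont bytes. acc=0xB
Byte[7]=A9: continuation. acc=(acc<<6)|0x29=0x2E9
Byte[8]=9E: continuation. acc=(acc<<6)|0x1E=0xBA5E
Completed: cp=U+BA5E (starts at byte 6)
Byte[9]=C2: 2-byte lead, need 1 cont bytes. acc=0x2
Byte[10]=86: continuation. acc=(acc<<6)|0x06=0x86
Completed: cp=U+0086 (starts at byte 9)
Byte[11]=EA: 3-byte lead, need 2 cont bytes. acc=0xA
Byte[12]=BA: continuation. acc=(acc<<6)|0x3A=0x2BA
Byte[13]=9A: continuation. acc=(acc<<6)|0x1A=0xAE9A
Completed: cp=U+AE9A (starts at byte 11)
Byte[14]=F0: 4-byte lead, need 3 cont bytes. acc=0x0
Byte[15]=AB: continuation. acc=(acc<<6)|0x2B=0x2B
Byte[16]=B6: continuation. acc=(acc<<6)|0x36=0xAF6
Byte[17]=8E: continuation. acc=(acc<<6)|0x0E=0x2BD8E
Completed: cp=U+2BD8E (starts at byte 14)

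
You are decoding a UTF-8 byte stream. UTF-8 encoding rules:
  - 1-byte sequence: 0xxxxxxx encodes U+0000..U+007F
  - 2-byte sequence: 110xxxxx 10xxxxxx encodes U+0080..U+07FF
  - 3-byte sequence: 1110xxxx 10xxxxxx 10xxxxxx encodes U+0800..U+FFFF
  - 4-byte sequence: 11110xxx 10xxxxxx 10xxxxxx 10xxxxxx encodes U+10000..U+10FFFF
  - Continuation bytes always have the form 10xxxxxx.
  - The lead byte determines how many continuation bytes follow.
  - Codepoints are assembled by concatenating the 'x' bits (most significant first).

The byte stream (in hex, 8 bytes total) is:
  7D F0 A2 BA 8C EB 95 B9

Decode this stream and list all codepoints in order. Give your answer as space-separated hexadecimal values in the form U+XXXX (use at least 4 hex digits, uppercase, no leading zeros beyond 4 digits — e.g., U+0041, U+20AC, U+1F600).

Answer: U+007D U+22E8C U+B579

Derivation:
Byte[0]=7D: 1-byte ASCII. cp=U+007D
Byte[1]=F0: 4-byte lead, need 3 cont bytes. acc=0x0
Byte[2]=A2: continuation. acc=(acc<<6)|0x22=0x22
Byte[3]=BA: continuation. acc=(acc<<6)|0x3A=0x8BA
Byte[4]=8C: continuation. acc=(acc<<6)|0x0C=0x22E8C
Completed: cp=U+22E8C (starts at byte 1)
Byte[5]=EB: 3-byte lead, need 2 cont bytes. acc=0xB
Byte[6]=95: continuation. acc=(acc<<6)|0x15=0x2D5
Byte[7]=B9: continuation. acc=(acc<<6)|0x39=0xB579
Completed: cp=U+B579 (starts at byte 5)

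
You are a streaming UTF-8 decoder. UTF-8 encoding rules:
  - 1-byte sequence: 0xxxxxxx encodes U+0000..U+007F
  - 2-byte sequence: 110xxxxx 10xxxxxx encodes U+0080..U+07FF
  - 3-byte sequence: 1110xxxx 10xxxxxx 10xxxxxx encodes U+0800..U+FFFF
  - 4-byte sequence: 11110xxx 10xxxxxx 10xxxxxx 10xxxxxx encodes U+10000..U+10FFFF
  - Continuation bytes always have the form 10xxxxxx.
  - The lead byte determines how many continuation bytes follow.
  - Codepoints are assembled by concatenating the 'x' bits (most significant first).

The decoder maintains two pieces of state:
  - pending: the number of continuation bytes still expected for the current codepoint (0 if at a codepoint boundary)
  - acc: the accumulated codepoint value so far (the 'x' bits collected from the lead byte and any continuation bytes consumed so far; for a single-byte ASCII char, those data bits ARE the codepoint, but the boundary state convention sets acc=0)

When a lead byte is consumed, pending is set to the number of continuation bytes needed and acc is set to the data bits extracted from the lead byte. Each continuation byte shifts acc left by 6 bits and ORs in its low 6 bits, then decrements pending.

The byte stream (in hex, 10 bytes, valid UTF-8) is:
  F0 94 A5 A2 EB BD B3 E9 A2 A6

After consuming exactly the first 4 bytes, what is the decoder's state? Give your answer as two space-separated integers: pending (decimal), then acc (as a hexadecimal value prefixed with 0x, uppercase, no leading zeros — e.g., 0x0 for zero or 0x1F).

Answer: 0 0x14962

Derivation:
Byte[0]=F0: 4-byte lead. pending=3, acc=0x0
Byte[1]=94: continuation. acc=(acc<<6)|0x14=0x14, pending=2
Byte[2]=A5: continuation. acc=(acc<<6)|0x25=0x525, pending=1
Byte[3]=A2: continuation. acc=(acc<<6)|0x22=0x14962, pending=0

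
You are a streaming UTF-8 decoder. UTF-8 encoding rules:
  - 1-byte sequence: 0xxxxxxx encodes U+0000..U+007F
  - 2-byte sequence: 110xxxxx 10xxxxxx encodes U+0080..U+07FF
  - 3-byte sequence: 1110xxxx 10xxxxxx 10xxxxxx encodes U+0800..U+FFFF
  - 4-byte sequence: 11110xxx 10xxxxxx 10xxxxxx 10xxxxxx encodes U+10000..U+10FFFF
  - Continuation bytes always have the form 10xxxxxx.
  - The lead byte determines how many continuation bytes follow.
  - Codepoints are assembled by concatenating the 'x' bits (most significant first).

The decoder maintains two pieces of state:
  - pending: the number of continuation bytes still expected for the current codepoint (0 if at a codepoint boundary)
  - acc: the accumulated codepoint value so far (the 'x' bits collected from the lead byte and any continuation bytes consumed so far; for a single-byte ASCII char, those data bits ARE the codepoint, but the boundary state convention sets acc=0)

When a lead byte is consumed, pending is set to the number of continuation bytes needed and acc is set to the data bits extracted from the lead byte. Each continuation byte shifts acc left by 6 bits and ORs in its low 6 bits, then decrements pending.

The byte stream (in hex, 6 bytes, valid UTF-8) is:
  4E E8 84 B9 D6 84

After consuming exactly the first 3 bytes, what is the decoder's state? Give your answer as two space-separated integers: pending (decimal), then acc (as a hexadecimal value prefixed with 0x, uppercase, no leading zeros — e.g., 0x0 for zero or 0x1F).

Answer: 1 0x204

Derivation:
Byte[0]=4E: 1-byte. pending=0, acc=0x0
Byte[1]=E8: 3-byte lead. pending=2, acc=0x8
Byte[2]=84: continuation. acc=(acc<<6)|0x04=0x204, pending=1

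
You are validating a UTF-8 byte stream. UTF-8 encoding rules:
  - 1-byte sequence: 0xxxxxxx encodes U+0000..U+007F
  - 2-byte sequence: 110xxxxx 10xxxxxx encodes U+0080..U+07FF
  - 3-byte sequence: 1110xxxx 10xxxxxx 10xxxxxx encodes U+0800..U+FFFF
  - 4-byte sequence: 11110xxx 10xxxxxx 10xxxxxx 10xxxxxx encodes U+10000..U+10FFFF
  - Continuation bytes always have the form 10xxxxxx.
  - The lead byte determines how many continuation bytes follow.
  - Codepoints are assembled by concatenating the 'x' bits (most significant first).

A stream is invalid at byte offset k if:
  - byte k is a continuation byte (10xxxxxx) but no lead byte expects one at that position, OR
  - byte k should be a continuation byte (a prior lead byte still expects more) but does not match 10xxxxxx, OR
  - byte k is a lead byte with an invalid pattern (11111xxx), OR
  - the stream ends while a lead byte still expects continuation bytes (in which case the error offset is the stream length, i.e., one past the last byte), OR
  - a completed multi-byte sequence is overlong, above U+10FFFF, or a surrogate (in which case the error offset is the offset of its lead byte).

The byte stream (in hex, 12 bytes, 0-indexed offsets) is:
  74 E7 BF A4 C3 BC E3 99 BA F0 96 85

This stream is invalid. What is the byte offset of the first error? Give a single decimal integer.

Byte[0]=74: 1-byte ASCII. cp=U+0074
Byte[1]=E7: 3-byte lead, need 2 cont bytes. acc=0x7
Byte[2]=BF: continuation. acc=(acc<<6)|0x3F=0x1FF
Byte[3]=A4: continuation. acc=(acc<<6)|0x24=0x7FE4
Completed: cp=U+7FE4 (starts at byte 1)
Byte[4]=C3: 2-byte lead, need 1 cont bytes. acc=0x3
Byte[5]=BC: continuation. acc=(acc<<6)|0x3C=0xFC
Completed: cp=U+00FC (starts at byte 4)
Byte[6]=E3: 3-byte lead, need 2 cont bytes. acc=0x3
Byte[7]=99: continuation. acc=(acc<<6)|0x19=0xD9
Byte[8]=BA: continuation. acc=(acc<<6)|0x3A=0x367A
Completed: cp=U+367A (starts at byte 6)
Byte[9]=F0: 4-byte lead, need 3 cont bytes. acc=0x0
Byte[10]=96: continuation. acc=(acc<<6)|0x16=0x16
Byte[11]=85: continuation. acc=(acc<<6)|0x05=0x585
Byte[12]: stream ended, expected continuation. INVALID

Answer: 12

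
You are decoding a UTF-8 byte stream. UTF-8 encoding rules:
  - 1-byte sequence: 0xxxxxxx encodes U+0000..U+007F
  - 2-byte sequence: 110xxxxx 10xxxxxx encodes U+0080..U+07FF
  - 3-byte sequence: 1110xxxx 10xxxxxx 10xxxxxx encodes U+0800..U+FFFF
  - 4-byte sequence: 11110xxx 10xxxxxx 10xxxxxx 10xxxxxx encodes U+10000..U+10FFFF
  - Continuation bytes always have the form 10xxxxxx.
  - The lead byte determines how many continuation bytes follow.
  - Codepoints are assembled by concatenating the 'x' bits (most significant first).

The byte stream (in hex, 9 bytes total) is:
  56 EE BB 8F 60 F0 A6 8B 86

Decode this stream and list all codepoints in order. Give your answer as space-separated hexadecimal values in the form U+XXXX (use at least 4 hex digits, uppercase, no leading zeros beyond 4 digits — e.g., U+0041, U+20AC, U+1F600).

Byte[0]=56: 1-byte ASCII. cp=U+0056
Byte[1]=EE: 3-byte lead, need 2 cont bytes. acc=0xE
Byte[2]=BB: continuation. acc=(acc<<6)|0x3B=0x3BB
Byte[3]=8F: continuation. acc=(acc<<6)|0x0F=0xEECF
Completed: cp=U+EECF (starts at byte 1)
Byte[4]=60: 1-byte ASCII. cp=U+0060
Byte[5]=F0: 4-byte lead, need 3 cont bytes. acc=0x0
Byte[6]=A6: continuation. acc=(acc<<6)|0x26=0x26
Byte[7]=8B: continuation. acc=(acc<<6)|0x0B=0x98B
Byte[8]=86: continuation. acc=(acc<<6)|0x06=0x262C6
Completed: cp=U+262C6 (starts at byte 5)

Answer: U+0056 U+EECF U+0060 U+262C6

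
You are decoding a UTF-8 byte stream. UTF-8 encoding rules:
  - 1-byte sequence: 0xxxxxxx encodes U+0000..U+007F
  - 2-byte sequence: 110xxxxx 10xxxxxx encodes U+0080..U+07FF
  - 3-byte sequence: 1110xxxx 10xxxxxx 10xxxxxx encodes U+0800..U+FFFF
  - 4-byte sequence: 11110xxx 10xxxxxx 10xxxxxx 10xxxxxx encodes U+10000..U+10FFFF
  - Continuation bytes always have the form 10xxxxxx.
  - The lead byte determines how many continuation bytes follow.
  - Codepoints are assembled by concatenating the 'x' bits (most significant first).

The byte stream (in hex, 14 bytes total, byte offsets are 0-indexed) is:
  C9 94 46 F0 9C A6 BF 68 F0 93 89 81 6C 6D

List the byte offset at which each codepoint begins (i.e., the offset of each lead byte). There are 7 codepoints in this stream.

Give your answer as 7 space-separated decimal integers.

Byte[0]=C9: 2-byte lead, need 1 cont bytes. acc=0x9
Byte[1]=94: continuation. acc=(acc<<6)|0x14=0x254
Completed: cp=U+0254 (starts at byte 0)
Byte[2]=46: 1-byte ASCII. cp=U+0046
Byte[3]=F0: 4-byte lead, need 3 cont bytes. acc=0x0
Byte[4]=9C: continuation. acc=(acc<<6)|0x1C=0x1C
Byte[5]=A6: continuation. acc=(acc<<6)|0x26=0x726
Byte[6]=BF: continuation. acc=(acc<<6)|0x3F=0x1C9BF
Completed: cp=U+1C9BF (starts at byte 3)
Byte[7]=68: 1-byte ASCII. cp=U+0068
Byte[8]=F0: 4-byte lead, need 3 cont bytes. acc=0x0
Byte[9]=93: continuation. acc=(acc<<6)|0x13=0x13
Byte[10]=89: continuation. acc=(acc<<6)|0x09=0x4C9
Byte[11]=81: continuation. acc=(acc<<6)|0x01=0x13241
Completed: cp=U+13241 (starts at byte 8)
Byte[12]=6C: 1-byte ASCII. cp=U+006C
Byte[13]=6D: 1-byte ASCII. cp=U+006D

Answer: 0 2 3 7 8 12 13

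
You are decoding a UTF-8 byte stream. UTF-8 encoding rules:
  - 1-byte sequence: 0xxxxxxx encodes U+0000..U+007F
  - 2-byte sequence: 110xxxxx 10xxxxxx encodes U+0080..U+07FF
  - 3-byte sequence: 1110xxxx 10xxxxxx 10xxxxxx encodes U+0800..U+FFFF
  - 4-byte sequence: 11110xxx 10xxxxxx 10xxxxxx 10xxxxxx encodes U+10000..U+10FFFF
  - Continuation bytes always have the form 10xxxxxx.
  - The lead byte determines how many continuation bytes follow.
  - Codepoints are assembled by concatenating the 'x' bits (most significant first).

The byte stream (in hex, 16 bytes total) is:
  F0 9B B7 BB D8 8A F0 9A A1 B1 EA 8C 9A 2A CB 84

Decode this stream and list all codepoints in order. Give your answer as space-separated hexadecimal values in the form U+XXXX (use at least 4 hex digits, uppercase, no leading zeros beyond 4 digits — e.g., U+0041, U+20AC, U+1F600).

Byte[0]=F0: 4-byte lead, need 3 cont bytes. acc=0x0
Byte[1]=9B: continuation. acc=(acc<<6)|0x1B=0x1B
Byte[2]=B7: continuation. acc=(acc<<6)|0x37=0x6F7
Byte[3]=BB: continuation. acc=(acc<<6)|0x3B=0x1BDFB
Completed: cp=U+1BDFB (starts at byte 0)
Byte[4]=D8: 2-byte lead, need 1 cont bytes. acc=0x18
Byte[5]=8A: continuation. acc=(acc<<6)|0x0A=0x60A
Completed: cp=U+060A (starts at byte 4)
Byte[6]=F0: 4-byte lead, need 3 cont bytes. acc=0x0
Byte[7]=9A: continuation. acc=(acc<<6)|0x1A=0x1A
Byte[8]=A1: continuation. acc=(acc<<6)|0x21=0x6A1
Byte[9]=B1: continuation. acc=(acc<<6)|0x31=0x1A871
Completed: cp=U+1A871 (starts at byte 6)
Byte[10]=EA: 3-byte lead, need 2 cont bytes. acc=0xA
Byte[11]=8C: continuation. acc=(acc<<6)|0x0C=0x28C
Byte[12]=9A: continuation. acc=(acc<<6)|0x1A=0xA31A
Completed: cp=U+A31A (starts at byte 10)
Byte[13]=2A: 1-byte ASCII. cp=U+002A
Byte[14]=CB: 2-byte lead, need 1 cont bytes. acc=0xB
Byte[15]=84: continuation. acc=(acc<<6)|0x04=0x2C4
Completed: cp=U+02C4 (starts at byte 14)

Answer: U+1BDFB U+060A U+1A871 U+A31A U+002A U+02C4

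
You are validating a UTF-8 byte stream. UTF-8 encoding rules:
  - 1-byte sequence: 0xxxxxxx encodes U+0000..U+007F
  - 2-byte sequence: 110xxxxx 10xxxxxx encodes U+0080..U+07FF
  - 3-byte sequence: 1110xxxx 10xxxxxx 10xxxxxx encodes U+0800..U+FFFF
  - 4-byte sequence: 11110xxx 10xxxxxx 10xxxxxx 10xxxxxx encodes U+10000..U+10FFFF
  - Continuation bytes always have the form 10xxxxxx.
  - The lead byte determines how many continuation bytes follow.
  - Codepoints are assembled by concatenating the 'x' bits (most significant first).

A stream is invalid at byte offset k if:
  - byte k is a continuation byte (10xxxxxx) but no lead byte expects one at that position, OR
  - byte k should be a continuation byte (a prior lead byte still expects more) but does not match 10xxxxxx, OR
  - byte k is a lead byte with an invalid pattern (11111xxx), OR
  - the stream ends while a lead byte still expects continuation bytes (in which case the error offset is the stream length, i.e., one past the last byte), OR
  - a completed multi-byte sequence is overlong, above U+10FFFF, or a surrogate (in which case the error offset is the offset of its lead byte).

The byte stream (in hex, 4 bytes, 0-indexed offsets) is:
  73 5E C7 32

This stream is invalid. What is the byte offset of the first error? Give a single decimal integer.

Answer: 3

Derivation:
Byte[0]=73: 1-byte ASCII. cp=U+0073
Byte[1]=5E: 1-byte ASCII. cp=U+005E
Byte[2]=C7: 2-byte lead, need 1 cont bytes. acc=0x7
Byte[3]=32: expected 10xxxxxx continuation. INVALID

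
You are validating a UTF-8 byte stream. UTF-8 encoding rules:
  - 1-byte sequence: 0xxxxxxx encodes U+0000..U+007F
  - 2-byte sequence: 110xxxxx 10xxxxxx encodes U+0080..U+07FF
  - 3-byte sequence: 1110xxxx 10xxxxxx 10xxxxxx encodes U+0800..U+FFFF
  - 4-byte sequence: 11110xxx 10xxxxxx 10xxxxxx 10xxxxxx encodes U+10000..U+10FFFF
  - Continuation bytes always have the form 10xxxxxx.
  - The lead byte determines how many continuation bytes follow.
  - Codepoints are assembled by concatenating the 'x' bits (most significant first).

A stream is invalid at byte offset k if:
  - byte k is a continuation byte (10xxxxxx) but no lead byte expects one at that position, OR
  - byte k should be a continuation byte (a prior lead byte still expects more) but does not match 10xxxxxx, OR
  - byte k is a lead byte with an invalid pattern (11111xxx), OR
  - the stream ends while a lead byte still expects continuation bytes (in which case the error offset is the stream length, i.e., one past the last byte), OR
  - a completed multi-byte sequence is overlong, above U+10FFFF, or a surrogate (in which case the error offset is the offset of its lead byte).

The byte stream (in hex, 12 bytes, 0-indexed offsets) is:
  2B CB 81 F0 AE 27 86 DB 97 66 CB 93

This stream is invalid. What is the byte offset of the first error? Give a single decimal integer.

Byte[0]=2B: 1-byte ASCII. cp=U+002B
Byte[1]=CB: 2-byte lead, need 1 cont bytes. acc=0xB
Byte[2]=81: continuation. acc=(acc<<6)|0x01=0x2C1
Completed: cp=U+02C1 (starts at byte 1)
Byte[3]=F0: 4-byte lead, need 3 cont bytes. acc=0x0
Byte[4]=AE: continuation. acc=(acc<<6)|0x2E=0x2E
Byte[5]=27: expected 10xxxxxx continuation. INVALID

Answer: 5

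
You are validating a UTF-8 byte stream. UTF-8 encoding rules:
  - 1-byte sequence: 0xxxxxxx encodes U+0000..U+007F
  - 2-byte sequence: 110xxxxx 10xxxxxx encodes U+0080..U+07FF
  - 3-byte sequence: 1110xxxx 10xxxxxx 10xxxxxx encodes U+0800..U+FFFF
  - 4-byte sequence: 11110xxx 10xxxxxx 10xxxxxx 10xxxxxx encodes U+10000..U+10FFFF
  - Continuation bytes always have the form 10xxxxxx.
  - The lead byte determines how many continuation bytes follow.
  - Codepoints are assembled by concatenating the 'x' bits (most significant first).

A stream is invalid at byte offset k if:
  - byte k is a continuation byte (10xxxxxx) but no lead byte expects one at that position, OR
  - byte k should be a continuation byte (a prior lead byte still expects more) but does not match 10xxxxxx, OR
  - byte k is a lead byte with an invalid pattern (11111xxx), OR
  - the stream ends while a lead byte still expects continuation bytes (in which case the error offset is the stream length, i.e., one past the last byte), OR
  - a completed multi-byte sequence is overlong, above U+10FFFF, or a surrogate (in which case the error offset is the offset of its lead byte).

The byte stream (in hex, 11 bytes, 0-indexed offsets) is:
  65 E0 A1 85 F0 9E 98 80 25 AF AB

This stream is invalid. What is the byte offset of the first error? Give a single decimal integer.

Answer: 9

Derivation:
Byte[0]=65: 1-byte ASCII. cp=U+0065
Byte[1]=E0: 3-byte lead, need 2 cont bytes. acc=0x0
Byte[2]=A1: continuation. acc=(acc<<6)|0x21=0x21
Byte[3]=85: continuation. acc=(acc<<6)|0x05=0x845
Completed: cp=U+0845 (starts at byte 1)
Byte[4]=F0: 4-byte lead, need 3 cont bytes. acc=0x0
Byte[5]=9E: continuation. acc=(acc<<6)|0x1E=0x1E
Byte[6]=98: continuation. acc=(acc<<6)|0x18=0x798
Byte[7]=80: continuation. acc=(acc<<6)|0x00=0x1E600
Completed: cp=U+1E600 (starts at byte 4)
Byte[8]=25: 1-byte ASCII. cp=U+0025
Byte[9]=AF: INVALID lead byte (not 0xxx/110x/1110/11110)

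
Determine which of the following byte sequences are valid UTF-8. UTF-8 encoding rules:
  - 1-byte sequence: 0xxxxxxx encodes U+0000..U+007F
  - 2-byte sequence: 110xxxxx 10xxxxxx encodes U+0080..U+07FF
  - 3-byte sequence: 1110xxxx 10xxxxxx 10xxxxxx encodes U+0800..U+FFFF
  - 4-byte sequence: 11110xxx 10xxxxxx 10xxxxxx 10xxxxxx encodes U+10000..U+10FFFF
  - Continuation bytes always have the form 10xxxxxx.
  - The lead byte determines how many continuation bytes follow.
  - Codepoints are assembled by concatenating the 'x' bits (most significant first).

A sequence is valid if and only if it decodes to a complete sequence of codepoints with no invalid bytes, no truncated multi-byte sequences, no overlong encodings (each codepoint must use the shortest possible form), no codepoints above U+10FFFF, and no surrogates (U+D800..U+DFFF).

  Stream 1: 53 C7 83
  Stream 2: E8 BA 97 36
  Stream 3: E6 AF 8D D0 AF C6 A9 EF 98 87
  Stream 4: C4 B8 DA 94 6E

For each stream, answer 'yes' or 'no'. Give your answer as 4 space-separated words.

Stream 1: decodes cleanly. VALID
Stream 2: decodes cleanly. VALID
Stream 3: decodes cleanly. VALID
Stream 4: decodes cleanly. VALID

Answer: yes yes yes yes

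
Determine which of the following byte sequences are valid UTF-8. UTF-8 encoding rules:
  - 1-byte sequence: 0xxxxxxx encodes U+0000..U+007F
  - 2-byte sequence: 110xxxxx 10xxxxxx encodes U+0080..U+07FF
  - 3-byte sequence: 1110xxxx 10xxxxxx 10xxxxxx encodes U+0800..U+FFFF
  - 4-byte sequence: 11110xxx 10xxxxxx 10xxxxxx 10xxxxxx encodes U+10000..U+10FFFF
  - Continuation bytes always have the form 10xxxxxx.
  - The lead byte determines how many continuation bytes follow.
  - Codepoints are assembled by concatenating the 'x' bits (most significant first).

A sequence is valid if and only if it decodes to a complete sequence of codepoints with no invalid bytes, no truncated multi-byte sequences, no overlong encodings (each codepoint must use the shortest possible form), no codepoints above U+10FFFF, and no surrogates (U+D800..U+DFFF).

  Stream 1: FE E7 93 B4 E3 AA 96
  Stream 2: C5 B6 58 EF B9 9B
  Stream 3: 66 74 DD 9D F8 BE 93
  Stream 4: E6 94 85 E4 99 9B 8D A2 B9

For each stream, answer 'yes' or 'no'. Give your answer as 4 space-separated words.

Answer: no yes no no

Derivation:
Stream 1: error at byte offset 0. INVALID
Stream 2: decodes cleanly. VALID
Stream 3: error at byte offset 4. INVALID
Stream 4: error at byte offset 6. INVALID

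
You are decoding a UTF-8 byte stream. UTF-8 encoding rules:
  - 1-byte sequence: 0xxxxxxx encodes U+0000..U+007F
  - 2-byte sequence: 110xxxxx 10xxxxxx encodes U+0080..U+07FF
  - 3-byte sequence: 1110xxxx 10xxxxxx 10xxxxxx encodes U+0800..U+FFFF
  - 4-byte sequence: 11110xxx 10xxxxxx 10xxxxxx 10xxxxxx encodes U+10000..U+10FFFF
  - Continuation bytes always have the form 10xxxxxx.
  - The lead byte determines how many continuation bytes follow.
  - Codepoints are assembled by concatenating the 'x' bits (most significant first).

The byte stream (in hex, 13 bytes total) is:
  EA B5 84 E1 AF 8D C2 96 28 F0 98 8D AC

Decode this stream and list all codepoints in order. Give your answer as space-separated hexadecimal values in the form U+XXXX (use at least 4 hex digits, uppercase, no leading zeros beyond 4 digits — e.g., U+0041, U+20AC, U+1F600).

Answer: U+AD44 U+1BCD U+0096 U+0028 U+1836C

Derivation:
Byte[0]=EA: 3-byte lead, need 2 cont bytes. acc=0xA
Byte[1]=B5: continuation. acc=(acc<<6)|0x35=0x2B5
Byte[2]=84: continuation. acc=(acc<<6)|0x04=0xAD44
Completed: cp=U+AD44 (starts at byte 0)
Byte[3]=E1: 3-byte lead, need 2 cont bytes. acc=0x1
Byte[4]=AF: continuation. acc=(acc<<6)|0x2F=0x6F
Byte[5]=8D: continuation. acc=(acc<<6)|0x0D=0x1BCD
Completed: cp=U+1BCD (starts at byte 3)
Byte[6]=C2: 2-byte lead, need 1 cont bytes. acc=0x2
Byte[7]=96: continuation. acc=(acc<<6)|0x16=0x96
Completed: cp=U+0096 (starts at byte 6)
Byte[8]=28: 1-byte ASCII. cp=U+0028
Byte[9]=F0: 4-byte lead, need 3 cont bytes. acc=0x0
Byte[10]=98: continuation. acc=(acc<<6)|0x18=0x18
Byte[11]=8D: continuation. acc=(acc<<6)|0x0D=0x60D
Byte[12]=AC: continuation. acc=(acc<<6)|0x2C=0x1836C
Completed: cp=U+1836C (starts at byte 9)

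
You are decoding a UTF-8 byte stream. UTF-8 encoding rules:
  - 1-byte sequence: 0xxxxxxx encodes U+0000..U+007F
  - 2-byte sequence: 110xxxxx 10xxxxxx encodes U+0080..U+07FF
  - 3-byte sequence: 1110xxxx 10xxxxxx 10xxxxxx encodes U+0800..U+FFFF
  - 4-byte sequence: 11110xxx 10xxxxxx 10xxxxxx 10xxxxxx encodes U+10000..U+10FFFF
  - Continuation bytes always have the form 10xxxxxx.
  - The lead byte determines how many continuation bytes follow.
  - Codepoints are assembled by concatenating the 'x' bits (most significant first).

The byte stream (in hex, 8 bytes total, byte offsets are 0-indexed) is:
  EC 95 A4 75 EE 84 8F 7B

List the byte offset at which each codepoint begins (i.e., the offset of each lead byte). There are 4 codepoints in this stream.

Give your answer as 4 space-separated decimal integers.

Answer: 0 3 4 7

Derivation:
Byte[0]=EC: 3-byte lead, need 2 cont bytes. acc=0xC
Byte[1]=95: continuation. acc=(acc<<6)|0x15=0x315
Byte[2]=A4: continuation. acc=(acc<<6)|0x24=0xC564
Completed: cp=U+C564 (starts at byte 0)
Byte[3]=75: 1-byte ASCII. cp=U+0075
Byte[4]=EE: 3-byte lead, need 2 cont bytes. acc=0xE
Byte[5]=84: continuation. acc=(acc<<6)|0x04=0x384
Byte[6]=8F: continuation. acc=(acc<<6)|0x0F=0xE10F
Completed: cp=U+E10F (starts at byte 4)
Byte[7]=7B: 1-byte ASCII. cp=U+007B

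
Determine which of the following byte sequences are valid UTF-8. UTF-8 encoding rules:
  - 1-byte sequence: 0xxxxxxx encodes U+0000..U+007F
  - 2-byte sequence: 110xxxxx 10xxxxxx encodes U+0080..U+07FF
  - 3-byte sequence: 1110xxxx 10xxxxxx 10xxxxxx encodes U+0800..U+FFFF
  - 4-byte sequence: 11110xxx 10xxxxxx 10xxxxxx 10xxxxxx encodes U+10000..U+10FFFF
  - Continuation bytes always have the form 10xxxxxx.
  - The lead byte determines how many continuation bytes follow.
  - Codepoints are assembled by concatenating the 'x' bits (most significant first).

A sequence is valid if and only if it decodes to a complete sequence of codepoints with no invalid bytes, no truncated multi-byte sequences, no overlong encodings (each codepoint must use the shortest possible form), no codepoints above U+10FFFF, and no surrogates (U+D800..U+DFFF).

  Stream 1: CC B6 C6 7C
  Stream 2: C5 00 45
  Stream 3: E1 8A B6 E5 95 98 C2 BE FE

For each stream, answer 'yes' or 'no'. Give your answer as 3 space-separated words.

Answer: no no no

Derivation:
Stream 1: error at byte offset 3. INVALID
Stream 2: error at byte offset 1. INVALID
Stream 3: error at byte offset 8. INVALID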